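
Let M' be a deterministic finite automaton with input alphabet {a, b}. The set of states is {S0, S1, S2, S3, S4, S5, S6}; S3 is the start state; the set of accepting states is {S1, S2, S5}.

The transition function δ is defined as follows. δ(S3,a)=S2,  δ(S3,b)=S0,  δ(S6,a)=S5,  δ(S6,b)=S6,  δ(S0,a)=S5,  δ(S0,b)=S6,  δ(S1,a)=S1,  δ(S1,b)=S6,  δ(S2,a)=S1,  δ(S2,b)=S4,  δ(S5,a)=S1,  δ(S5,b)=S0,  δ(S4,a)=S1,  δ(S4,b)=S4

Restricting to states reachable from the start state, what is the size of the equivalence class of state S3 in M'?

4

All states are reachable from the start state.
Initial partition by acceptance: {S1,S2,S5} | {S0,S3,S4,S6}.
The partition is now stable with 2 blocks: {S1,S2,S5} | {S0,S3,S4,S6}.
State S3 belongs to the block {S0,S3,S4,S6}, which has 4 states.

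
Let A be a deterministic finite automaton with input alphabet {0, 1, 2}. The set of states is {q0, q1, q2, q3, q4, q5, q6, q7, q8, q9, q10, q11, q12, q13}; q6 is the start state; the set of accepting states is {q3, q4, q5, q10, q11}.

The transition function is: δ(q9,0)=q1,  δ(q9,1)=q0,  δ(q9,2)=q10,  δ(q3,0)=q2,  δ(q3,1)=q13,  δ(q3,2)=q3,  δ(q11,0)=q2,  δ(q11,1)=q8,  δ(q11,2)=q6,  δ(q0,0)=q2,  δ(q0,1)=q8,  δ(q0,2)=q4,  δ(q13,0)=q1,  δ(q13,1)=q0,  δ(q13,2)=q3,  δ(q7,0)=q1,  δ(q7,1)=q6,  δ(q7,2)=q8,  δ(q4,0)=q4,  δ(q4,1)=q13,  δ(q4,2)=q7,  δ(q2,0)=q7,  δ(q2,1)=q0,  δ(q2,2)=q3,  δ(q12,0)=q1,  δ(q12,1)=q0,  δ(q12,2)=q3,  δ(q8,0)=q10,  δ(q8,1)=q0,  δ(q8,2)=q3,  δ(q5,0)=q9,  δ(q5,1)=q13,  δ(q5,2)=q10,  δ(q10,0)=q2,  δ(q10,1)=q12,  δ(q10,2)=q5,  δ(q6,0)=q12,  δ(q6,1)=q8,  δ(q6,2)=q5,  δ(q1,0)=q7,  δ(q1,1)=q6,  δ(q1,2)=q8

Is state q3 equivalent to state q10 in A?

First remove the unreachable states {q11}; 13 states remain.
Start with accepting vs non-accepting: {q3,q4,q5,q10} | {q0,q1,q2,q6,q7,q8,q9,q12,q13}.
On input 0, block {q3,q4,q5,q10} splits into {q3,q5,q10} and {q4}.
Split {q0,q1,q2,q6,q7,q8,q9,q12,q13} by δ(·,0) → {q0,q1,q2,q6,q7,q9,q12,q13} and {q8}.
Split {q0,q1,q2,q6,q7,q9,q12,q13} by δ(·,1) → {q1,q2,q7,q9,q12,q13} and {q0,q6}.
Refine {q1,q2,q7,q9,q12,q13} on symbol 2: members go to different blocks, giving {q2,q9,q12,q13} and {q1,q7}.
Refine {q0,q6} on symbol 2: members go to different blocks, giving {q0} and {q6}.
Stable partition: {q3,q5,q10} | {q2,q9,q12,q13} | {q4} | {q8} | {q0} | {q1,q7} | {q6} — 7 equivalence classes.
q3 and q10 lie in the same block of the stable partition, so they are equivalent — no string distinguishes them.

Yes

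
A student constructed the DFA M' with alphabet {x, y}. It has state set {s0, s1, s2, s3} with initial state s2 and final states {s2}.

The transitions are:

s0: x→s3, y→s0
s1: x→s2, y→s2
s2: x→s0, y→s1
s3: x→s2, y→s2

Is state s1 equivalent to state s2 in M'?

No

Every state is reachable, so we keep all 4.
Start with accepting vs non-accepting: {s2} | {s0,s1,s3}.
On input x, block {s0,s1,s3} splits into {s1,s3} and {s0}.
Stable partition: {s2} | {s1,s3} | {s0} — 3 equivalence classes.
s1 and s2 end up in different blocks, so they are distinguishable. For instance, the string 'ε' is accepted from only s2.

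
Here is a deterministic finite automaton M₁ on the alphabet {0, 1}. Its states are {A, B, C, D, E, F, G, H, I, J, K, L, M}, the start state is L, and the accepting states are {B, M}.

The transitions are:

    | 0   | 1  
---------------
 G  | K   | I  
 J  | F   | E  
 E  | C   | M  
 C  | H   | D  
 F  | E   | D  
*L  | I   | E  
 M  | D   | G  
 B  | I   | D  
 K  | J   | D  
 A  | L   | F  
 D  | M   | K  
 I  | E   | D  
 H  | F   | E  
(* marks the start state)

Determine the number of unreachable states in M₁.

2

No path from L leads to A, B; the other 11 states are all reachable.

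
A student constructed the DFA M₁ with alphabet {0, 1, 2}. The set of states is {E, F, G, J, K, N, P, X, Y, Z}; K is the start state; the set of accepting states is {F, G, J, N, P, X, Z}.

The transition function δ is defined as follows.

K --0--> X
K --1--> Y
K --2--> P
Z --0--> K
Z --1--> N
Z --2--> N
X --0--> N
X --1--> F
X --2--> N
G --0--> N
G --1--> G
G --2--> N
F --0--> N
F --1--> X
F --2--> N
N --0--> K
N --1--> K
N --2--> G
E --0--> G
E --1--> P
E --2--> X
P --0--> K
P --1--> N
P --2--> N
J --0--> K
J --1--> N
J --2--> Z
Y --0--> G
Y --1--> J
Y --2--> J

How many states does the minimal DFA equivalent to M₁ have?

6

States {E} cannot be reached from the start state, so discard them.
P0 = {F,G,J,N,P,X,Z} | {K,Y}.
Refine {F,G,J,N,P,X,Z} on symbol 0: members go to different blocks, giving {J,N,P,Z} and {F,G,X}.
On input 1, block {J,N,P,Z} splits into {J,P,Z} and {N}.
On input 2, block {J,P,Z} splits into {P,Z} and {J}.
On input 1, block {K,Y} splits into {Y} and {K}.
No further refinement is possible. Final partition (6 blocks): {P,Z} | {Y} | {F,G,X} | {N} | {J} | {K}.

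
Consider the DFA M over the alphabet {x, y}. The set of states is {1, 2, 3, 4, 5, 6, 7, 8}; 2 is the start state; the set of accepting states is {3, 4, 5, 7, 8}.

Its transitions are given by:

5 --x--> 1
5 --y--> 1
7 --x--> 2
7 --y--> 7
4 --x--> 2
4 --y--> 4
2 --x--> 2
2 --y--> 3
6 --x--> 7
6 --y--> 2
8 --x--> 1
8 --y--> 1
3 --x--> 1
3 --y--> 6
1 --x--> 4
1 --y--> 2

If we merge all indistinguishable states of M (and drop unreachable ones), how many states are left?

States {5,8} cannot be reached from the start state, so discard them.
Start with accepting vs non-accepting: {3,4,7} | {1,2,6}.
On input y, block {3,4,7} splits into {4,7} and {3}.
Refine {1,2,6} on symbol x: members go to different blocks, giving {1,6} and {2}.
Stable partition: {4,7} | {1,6} | {3} | {2} — 4 equivalence classes.

4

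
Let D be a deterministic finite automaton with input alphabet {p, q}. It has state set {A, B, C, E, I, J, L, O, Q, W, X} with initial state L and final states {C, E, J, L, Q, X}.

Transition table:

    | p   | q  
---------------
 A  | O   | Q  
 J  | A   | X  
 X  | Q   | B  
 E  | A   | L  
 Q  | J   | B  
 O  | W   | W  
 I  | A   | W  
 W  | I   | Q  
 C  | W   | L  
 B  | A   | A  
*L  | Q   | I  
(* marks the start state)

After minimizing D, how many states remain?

5

First remove the unreachable states {C,E}; 9 states remain.
P0 = {J,L,Q,X} | {A,B,I,O,W}.
Refine {J,L,Q,X} on symbol p: members go to different blocks, giving {L,Q,X} and {J}.
Refine {L,Q,X} on symbol p: members go to different blocks, giving {L,X} and {Q}.
Split {A,B,I,O,W} by δ(·,q) → {B,I,O} and {A,W}.
Stable partition: {L,X} | {B,I,O} | {J} | {Q} | {A,W} — 5 equivalence classes.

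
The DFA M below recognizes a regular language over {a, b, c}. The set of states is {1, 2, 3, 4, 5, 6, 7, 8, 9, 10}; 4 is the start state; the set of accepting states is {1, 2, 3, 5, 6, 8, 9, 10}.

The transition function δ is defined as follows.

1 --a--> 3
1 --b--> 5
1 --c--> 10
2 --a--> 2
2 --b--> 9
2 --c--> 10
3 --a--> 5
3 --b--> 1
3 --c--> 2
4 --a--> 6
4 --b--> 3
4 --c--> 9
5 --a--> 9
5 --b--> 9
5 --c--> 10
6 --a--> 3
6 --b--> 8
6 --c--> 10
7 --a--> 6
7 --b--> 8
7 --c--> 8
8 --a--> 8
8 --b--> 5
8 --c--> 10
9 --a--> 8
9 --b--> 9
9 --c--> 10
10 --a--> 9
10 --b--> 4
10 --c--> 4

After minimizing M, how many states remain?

5

First remove the unreachable states {7}; 9 states remain.
P0 = {1,2,3,5,6,8,9,10} | {4}.
Refine {1,2,3,5,6,8,9,10} on symbol b: members go to different blocks, giving {1,2,3,5,6,8,9} and {10}.
Split {1,2,3,5,6,8,9} by δ(·,c) → {1,2,5,6,8,9} and {3}.
On input a, block {1,2,5,6,8,9} splits into {2,5,8,9} and {1,6}.
Stable partition: {2,5,8,9} | {4} | {10} | {3} | {1,6} — 5 equivalence classes.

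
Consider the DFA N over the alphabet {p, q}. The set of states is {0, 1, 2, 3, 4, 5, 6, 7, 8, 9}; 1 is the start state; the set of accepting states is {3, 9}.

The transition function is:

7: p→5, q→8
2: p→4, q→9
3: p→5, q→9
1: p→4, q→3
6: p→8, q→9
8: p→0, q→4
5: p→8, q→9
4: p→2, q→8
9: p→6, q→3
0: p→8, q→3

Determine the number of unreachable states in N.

BFS from 1 reaches {0, 1, 2, 3, 4, 5, 6, 8, 9}; the 1 state(s) 7 are never visited.

1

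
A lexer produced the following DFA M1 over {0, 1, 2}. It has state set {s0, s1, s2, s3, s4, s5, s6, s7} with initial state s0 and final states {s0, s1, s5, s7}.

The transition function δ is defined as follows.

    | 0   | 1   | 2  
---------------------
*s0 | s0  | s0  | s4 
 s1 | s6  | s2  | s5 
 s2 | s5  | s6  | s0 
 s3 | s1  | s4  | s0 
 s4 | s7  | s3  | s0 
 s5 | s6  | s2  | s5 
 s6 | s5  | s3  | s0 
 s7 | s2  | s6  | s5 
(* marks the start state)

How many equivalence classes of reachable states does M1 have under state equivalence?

3

Every state is reachable, so we keep all 8.
Initial partition by acceptance: {s0,s1,s5,s7} | {s2,s3,s4,s6}.
Refine {s0,s1,s5,s7} on symbol 0: members go to different blocks, giving {s1,s5,s7} and {s0}.
No further refinement is possible. Final partition (3 blocks): {s1,s5,s7} | {s2,s3,s4,s6} | {s0}.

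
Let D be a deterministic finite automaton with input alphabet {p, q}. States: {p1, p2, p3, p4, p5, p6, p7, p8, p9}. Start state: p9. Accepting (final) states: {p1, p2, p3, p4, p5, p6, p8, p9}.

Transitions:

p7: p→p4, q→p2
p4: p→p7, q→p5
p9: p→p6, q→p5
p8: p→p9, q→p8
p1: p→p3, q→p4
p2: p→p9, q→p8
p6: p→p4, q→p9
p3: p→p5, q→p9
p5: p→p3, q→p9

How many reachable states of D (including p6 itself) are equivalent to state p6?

1

Reachable states from the start: {p2,p3,p4,p5,p6,p7,p8,p9}. Unreachable: {p1} — drop them.
Initial partition by acceptance: {p2,p3,p4,p5,p6,p8,p9} | {p7}.
Split {p2,p3,p4,p5,p6,p8,p9} by δ(·,p) → {p2,p3,p5,p6,p8,p9} and {p4}.
Split {p2,p3,p5,p6,p8,p9} by δ(·,p) → {p2,p3,p5,p8,p9} and {p6}.
On input p, block {p2,p3,p5,p8,p9} splits into {p2,p3,p5,p8} and {p9}.
Split {p2,p3,p5,p8} by δ(·,p) → {p2,p8} and {p3,p5}.
No further refinement is possible. Final partition (6 blocks): {p2,p8} | {p7} | {p4} | {p6} | {p9} | {p3,p5}.
State p6 belongs to the block {p6}, which has 1 states.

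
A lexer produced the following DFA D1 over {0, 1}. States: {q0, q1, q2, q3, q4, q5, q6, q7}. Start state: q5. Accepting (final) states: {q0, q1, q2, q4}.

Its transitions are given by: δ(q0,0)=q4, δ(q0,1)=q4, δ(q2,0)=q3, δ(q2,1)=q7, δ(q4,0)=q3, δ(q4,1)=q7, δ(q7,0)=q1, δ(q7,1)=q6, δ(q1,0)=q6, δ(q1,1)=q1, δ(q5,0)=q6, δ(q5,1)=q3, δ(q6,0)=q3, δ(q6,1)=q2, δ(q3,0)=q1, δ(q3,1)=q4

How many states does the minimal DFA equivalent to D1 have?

Reachable states from the start: {q1,q2,q3,q4,q5,q6,q7}. Unreachable: {q0} — drop them.
Start with accepting vs non-accepting: {q1,q2,q4} | {q3,q5,q6,q7}.
Split {q1,q2,q4} by δ(·,1) → {q2,q4} and {q1}.
On input 0, block {q3,q5,q6,q7} splits into {q3,q7} and {q5,q6}.
Split {q3,q7} by δ(·,1) → {q3} and {q7}.
On input 0, block {q5,q6} splits into {q5} and {q6}.
The partition is now stable with 6 blocks: {q2,q4} | {q3} | {q1} | {q5} | {q7} | {q6}.

6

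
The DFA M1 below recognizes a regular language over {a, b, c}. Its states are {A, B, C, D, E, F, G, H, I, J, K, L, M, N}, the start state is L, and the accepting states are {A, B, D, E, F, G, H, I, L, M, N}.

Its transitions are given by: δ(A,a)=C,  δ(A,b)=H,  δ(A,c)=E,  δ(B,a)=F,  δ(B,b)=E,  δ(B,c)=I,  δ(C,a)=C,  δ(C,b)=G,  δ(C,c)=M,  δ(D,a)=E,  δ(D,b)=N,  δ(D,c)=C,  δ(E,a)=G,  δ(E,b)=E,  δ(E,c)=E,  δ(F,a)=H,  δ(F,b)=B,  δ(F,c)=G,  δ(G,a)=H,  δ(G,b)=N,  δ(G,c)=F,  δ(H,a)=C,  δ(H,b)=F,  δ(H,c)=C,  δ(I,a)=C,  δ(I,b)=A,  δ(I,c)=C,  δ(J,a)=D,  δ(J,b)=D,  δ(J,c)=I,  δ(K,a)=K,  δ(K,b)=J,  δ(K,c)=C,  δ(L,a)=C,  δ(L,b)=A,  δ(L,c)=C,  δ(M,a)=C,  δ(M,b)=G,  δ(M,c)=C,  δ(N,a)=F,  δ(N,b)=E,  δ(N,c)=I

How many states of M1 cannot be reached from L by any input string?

3

No path from L leads to D, J, K; the other 11 states are all reachable.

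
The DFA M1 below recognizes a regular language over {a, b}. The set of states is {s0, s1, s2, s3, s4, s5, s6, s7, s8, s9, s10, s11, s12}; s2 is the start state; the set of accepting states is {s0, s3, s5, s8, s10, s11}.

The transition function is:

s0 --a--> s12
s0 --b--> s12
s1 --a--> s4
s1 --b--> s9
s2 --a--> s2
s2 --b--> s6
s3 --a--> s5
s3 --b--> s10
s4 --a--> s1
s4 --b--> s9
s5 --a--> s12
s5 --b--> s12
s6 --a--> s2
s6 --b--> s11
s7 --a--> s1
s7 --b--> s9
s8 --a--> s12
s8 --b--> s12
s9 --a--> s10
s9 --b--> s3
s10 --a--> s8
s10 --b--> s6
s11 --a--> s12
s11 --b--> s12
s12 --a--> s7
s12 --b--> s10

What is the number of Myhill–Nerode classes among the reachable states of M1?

8

First remove the unreachable states {s0}; 12 states remain.
P0 = {s3,s5,s8,s10,s11} | {s1,s2,s4,s6,s7,s9,s12}.
Refine {s3,s5,s8,s10,s11} on symbol a: members go to different blocks, giving {s5,s8,s11} and {s3,s10}.
Refine {s1,s2,s4,s6,s7,s9,s12} on symbol a: members go to different blocks, giving {s1,s2,s4,s6,s7,s12} and {s9}.
Split {s1,s2,s4,s6,s7,s12} by δ(·,b) → {s1,s4,s7} and {s2} and {s6} and {s12}.
On input b, block {s3,s10} splits into {s3} and {s10}.
Stable partition: {s5,s8,s11} | {s1,s4,s7} | {s3} | {s9} | {s2} | {s6} | {s12} | {s10} — 8 equivalence classes.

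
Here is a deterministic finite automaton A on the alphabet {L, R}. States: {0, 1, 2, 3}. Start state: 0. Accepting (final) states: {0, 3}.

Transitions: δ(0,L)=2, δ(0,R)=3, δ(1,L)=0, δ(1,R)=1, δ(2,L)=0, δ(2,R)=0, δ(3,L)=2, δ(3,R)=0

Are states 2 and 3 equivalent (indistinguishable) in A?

Reachable states from the start: {0,2,3}. Unreachable: {1} — drop them.
P0 = {0,3} | {2}.
Stable partition: {0,3} | {2} — 2 equivalence classes.
2 and 3 end up in different blocks, so they are distinguishable. For instance, the string 'ε' is accepted from only 3.

No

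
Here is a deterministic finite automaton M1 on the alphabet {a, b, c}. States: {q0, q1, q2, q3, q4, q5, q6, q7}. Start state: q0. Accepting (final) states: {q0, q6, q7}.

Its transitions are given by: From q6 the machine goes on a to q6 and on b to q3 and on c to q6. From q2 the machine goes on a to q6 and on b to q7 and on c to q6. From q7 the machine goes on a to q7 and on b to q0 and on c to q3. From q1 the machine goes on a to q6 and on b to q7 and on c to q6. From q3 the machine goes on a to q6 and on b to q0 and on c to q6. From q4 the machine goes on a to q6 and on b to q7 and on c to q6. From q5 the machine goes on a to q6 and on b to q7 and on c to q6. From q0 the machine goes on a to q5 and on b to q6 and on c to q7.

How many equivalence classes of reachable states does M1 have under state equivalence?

5

Reachable states from the start: {q0,q3,q5,q6,q7}. Unreachable: {q1,q2,q4} — drop them.
Start with accepting vs non-accepting: {q0,q6,q7} | {q3,q5}.
Split {q0,q6,q7} by δ(·,a) → {q6,q7} and {q0}.
Split {q6,q7} by δ(·,b) → {q6} and {q7}.
On input b, block {q3,q5} splits into {q3} and {q5}.
Stable partition: {q6} | {q3} | {q0} | {q7} | {q5} — 5 equivalence classes.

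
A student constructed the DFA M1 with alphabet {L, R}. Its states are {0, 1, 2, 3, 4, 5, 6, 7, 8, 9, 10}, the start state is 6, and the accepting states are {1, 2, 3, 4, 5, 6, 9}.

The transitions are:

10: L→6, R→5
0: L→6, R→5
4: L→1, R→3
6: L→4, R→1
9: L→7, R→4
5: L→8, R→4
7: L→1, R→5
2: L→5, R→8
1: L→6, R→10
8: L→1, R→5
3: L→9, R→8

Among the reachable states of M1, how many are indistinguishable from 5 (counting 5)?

First remove the unreachable states {0,2}; 9 states remain.
Start with accepting vs non-accepting: {1,3,4,5,6,9} | {7,8,10}.
Split {1,3,4,5,6,9} by δ(·,L) → {1,3,4,6} and {5,9}.
Split {1,3,4,6} by δ(·,L) → {1,4,6} and {3}.
Refine {1,4,6} on symbol R: members go to different blocks, giving {1} and {4} and {6}.
Split {7,8,10} by δ(·,L) → {7,8} and {10}.
The partition is now stable with 7 blocks: {1} | {7,8} | {5,9} | {3} | {4} | {6} | {10}.
State 5 belongs to the block {5,9}, which has 2 states.

2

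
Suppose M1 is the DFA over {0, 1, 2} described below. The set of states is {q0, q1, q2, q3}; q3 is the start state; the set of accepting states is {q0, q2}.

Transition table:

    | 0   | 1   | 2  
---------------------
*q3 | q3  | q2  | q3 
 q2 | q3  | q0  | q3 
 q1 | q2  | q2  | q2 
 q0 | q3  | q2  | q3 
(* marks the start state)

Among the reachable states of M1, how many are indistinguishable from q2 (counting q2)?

2

States {q1} cannot be reached from the start state, so discard them.
Start with accepting vs non-accepting: {q0,q2} | {q3}.
Stable partition: {q0,q2} | {q3} — 2 equivalence classes.
State q2 belongs to the block {q0,q2}, which has 2 states.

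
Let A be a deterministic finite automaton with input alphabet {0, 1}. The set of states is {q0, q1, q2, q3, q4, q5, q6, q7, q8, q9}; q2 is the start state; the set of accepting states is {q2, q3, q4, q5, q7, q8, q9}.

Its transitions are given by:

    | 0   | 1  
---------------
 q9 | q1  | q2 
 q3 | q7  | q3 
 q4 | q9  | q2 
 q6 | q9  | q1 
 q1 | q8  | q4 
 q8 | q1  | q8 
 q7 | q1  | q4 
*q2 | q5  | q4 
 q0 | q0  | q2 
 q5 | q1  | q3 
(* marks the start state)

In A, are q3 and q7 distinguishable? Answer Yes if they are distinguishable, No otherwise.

First remove the unreachable states {q0,q6}; 8 states remain.
Initial partition by acceptance: {q2,q3,q4,q5,q7,q8,q9} | {q1}.
On input 0, block {q2,q3,q4,q5,q7,q8,q9} splits into {q5,q7,q8,q9} and {q2,q3,q4}.
Refine {q5,q7,q8,q9} on symbol 1: members go to different blocks, giving {q5,q7,q9} and {q8}.
The partition is now stable with 4 blocks: {q5,q7,q9} | {q1} | {q2,q3,q4} | {q8}.
q3 and q7 end up in different blocks, so they are distinguishable. For instance, the string '0' is accepted from only q3.

Yes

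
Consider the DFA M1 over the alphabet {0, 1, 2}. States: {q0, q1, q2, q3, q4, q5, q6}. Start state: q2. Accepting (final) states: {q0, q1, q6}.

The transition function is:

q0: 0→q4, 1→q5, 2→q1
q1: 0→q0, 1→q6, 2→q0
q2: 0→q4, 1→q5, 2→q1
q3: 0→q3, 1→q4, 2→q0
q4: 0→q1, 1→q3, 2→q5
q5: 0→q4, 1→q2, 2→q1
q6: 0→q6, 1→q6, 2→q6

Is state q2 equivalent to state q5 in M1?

Every state is reachable, so we keep all 7.
Initial partition by acceptance: {q0,q1,q6} | {q2,q3,q4,q5}.
Split {q0,q1,q6} by δ(·,0) → {q1,q6} and {q0}.
Split {q1,q6} by δ(·,0) → {q1} and {q6}.
Refine {q2,q3,q4,q5} on symbol 0: members go to different blocks, giving {q2,q3,q5} and {q4}.
Split {q2,q3,q5} by δ(·,0) → {q2,q5} and {q3}.
Stable partition: {q1} | {q2,q5} | {q0} | {q6} | {q4} | {q3} — 6 equivalence classes.
q2 and q5 lie in the same block of the stable partition, so they are equivalent — no string distinguishes them.

Yes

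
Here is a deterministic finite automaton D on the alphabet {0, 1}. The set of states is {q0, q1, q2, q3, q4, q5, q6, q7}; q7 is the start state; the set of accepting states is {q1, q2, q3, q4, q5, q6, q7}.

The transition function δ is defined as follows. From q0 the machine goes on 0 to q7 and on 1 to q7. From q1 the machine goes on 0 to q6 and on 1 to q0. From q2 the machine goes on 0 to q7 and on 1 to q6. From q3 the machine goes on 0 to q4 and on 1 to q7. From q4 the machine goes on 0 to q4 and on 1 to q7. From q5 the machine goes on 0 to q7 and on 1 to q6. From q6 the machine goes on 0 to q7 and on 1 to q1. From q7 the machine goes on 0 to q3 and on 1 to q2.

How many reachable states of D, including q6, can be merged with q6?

1

States {q5} cannot be reached from the start state, so discard them.
Start with accepting vs non-accepting: {q1,q2,q3,q4,q6,q7} | {q0}.
On input 1, block {q1,q2,q3,q4,q6,q7} splits into {q2,q3,q4,q6,q7} and {q1}.
Refine {q2,q3,q4,q6,q7} on symbol 1: members go to different blocks, giving {q2,q3,q4,q7} and {q6}.
On input 1, block {q2,q3,q4,q7} splits into {q3,q4,q7} and {q2}.
Refine {q3,q4,q7} on symbol 1: members go to different blocks, giving {q3,q4} and {q7}.
No further refinement is possible. Final partition (6 blocks): {q3,q4} | {q0} | {q1} | {q6} | {q2} | {q7}.
State q6 belongs to the block {q6}, which has 1 states.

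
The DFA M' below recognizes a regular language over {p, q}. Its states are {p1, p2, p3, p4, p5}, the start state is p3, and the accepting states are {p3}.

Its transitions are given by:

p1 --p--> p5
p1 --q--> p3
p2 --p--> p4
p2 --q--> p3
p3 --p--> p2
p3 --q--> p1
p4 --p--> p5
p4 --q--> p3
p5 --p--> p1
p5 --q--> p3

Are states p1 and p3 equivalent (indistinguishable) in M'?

Start with accepting vs non-accepting: {p3} | {p1,p2,p4,p5}.
Stable partition: {p3} | {p1,p2,p4,p5} — 2 equivalence classes.
p1 and p3 end up in different blocks, so they are distinguishable. For instance, the string 'ε' is accepted from only p3.

No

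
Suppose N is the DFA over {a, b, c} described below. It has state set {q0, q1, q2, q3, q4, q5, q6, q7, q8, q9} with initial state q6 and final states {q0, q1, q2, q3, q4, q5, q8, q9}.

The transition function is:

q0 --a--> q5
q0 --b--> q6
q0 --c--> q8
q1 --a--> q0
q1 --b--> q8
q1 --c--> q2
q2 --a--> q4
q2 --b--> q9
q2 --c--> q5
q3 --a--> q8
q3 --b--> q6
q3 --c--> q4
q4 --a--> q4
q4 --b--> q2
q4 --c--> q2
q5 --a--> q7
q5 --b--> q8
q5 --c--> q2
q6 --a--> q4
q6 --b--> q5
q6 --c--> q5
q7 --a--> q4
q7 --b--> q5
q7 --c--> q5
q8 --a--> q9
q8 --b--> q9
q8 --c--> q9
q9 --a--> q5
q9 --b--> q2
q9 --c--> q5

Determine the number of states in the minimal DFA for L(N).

6

Reachable states from the start: {q2,q4,q5,q6,q7,q8,q9}. Unreachable: {q0,q1,q3} — drop them.
P0 = {q2,q4,q5,q8,q9} | {q6,q7}.
On input a, block {q2,q4,q5,q8,q9} splits into {q2,q4,q8,q9} and {q5}.
Split {q2,q4,q8,q9} by δ(·,a) → {q2,q4,q8} and {q9}.
On input a, block {q2,q4,q8} splits into {q2,q4} and {q8}.
Refine {q2,q4} on symbol b: members go to different blocks, giving {q2} and {q4}.
The partition is now stable with 6 blocks: {q2} | {q6,q7} | {q5} | {q9} | {q8} | {q4}.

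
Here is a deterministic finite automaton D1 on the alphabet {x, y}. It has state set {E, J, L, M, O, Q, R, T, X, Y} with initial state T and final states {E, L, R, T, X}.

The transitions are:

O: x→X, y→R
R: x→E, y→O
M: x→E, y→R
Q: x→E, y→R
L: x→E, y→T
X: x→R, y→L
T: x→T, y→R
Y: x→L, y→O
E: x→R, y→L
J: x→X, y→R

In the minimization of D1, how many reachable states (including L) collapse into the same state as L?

States {J,M,Q,Y} cannot be reached from the start state, so discard them.
Initial partition by acceptance: {E,L,R,T,X} | {O}.
Split {E,L,R,T,X} by δ(·,y) → {E,L,T,X} and {R}.
Refine {E,L,T,X} on symbol x: members go to different blocks, giving {E,X} and {L,T}.
Refine {L,T} on symbol x: members go to different blocks, giving {L} and {T}.
No further refinement is possible. Final partition (5 blocks): {E,X} | {O} | {R} | {L} | {T}.
State L belongs to the block {L}, which has 1 states.

1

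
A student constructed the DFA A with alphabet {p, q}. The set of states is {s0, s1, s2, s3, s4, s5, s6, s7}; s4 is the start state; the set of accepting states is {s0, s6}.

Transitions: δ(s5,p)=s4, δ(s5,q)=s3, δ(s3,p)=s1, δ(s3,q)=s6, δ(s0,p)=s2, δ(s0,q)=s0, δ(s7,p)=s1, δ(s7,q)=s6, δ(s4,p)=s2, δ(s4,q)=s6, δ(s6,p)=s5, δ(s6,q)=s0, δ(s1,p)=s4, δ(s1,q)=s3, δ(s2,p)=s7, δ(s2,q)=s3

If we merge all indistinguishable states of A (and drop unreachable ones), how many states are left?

All states are reachable from the start state.
Initial partition by acceptance: {s0,s6} | {s1,s2,s3,s4,s5,s7}.
On input q, block {s1,s2,s3,s4,s5,s7} splits into {s1,s2,s5} and {s3,s4,s7}.
Stable partition: {s0,s6} | {s1,s2,s5} | {s3,s4,s7} — 3 equivalence classes.

3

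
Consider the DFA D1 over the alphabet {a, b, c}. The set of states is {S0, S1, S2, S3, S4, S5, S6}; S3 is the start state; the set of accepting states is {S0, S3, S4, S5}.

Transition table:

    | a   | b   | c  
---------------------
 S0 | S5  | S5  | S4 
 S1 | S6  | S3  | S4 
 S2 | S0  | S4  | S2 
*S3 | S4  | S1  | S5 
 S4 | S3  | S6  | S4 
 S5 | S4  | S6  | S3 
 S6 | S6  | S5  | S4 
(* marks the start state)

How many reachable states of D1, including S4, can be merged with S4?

3

First remove the unreachable states {S0,S2}; 5 states remain.
Initial partition by acceptance: {S3,S4,S5} | {S1,S6}.
Stable partition: {S3,S4,S5} | {S1,S6} — 2 equivalence classes.
State S4 belongs to the block {S3,S4,S5}, which has 3 states.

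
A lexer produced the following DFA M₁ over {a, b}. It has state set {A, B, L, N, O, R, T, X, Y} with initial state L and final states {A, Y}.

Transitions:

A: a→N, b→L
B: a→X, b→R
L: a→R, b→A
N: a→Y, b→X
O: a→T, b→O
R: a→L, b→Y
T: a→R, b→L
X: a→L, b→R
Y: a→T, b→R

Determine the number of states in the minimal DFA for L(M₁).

States {B,O} cannot be reached from the start state, so discard them.
P0 = {A,Y} | {L,N,R,T,X}.
Split {L,N,R,T,X} by δ(·,a) → {L,R,T,X} and {N}.
Split {A,Y} by δ(·,a) → {Y} and {A}.
Split {L,R,T,X} by δ(·,b) → {T,X} and {R} and {L}.
Refine {T,X} on symbol a: members go to different blocks, giving {T} and {X}.
The partition is now stable with 7 blocks: {Y} | {T} | {N} | {A} | {R} | {L} | {X}.

7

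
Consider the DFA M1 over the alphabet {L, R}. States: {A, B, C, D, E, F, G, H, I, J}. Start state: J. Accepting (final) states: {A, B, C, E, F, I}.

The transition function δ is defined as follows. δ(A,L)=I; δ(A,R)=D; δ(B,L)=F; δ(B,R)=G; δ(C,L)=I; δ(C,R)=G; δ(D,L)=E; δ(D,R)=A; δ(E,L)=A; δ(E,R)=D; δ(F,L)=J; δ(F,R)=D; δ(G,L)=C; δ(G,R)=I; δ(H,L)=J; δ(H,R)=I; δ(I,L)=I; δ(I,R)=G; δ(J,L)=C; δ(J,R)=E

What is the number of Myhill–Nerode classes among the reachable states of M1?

2

First remove the unreachable states {B,F,H}; 7 states remain.
Start with accepting vs non-accepting: {A,C,E,I} | {D,G,J}.
Stable partition: {A,C,E,I} | {D,G,J} — 2 equivalence classes.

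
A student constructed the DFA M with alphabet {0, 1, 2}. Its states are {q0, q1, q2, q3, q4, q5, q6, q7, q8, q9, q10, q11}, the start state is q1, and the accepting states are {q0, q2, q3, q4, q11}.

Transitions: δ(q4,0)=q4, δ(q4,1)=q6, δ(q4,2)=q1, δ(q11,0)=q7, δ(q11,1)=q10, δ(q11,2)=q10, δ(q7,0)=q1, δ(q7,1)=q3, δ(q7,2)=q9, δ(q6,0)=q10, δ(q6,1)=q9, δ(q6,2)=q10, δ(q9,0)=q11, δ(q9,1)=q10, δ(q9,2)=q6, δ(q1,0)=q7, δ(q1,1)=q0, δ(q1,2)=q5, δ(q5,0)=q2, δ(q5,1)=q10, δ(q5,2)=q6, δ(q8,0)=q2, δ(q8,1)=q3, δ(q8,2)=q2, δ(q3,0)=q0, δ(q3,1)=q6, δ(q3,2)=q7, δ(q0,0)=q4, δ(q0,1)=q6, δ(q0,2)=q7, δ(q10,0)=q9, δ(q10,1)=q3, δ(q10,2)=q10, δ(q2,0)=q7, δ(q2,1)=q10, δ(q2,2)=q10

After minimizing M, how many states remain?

First remove the unreachable states {q8}; 11 states remain.
Initial partition by acceptance: {q0,q2,q3,q4,q11} | {q1,q5,q6,q7,q9,q10}.
On input 0, block {q0,q2,q3,q4,q11} splits into {q0,q3,q4} and {q2,q11}.
Refine {q1,q5,q6,q7,q9,q10} on symbol 0: members go to different blocks, giving {q1,q6,q7,q10} and {q5,q9}.
Refine {q1,q6,q7,q10} on symbol 0: members go to different blocks, giving {q1,q6,q7} and {q10}.
On input 0, block {q1,q6,q7} splits into {q1,q7} and {q6}.
No further refinement is possible. Final partition (6 blocks): {q0,q3,q4} | {q1,q7} | {q2,q11} | {q5,q9} | {q10} | {q6}.

6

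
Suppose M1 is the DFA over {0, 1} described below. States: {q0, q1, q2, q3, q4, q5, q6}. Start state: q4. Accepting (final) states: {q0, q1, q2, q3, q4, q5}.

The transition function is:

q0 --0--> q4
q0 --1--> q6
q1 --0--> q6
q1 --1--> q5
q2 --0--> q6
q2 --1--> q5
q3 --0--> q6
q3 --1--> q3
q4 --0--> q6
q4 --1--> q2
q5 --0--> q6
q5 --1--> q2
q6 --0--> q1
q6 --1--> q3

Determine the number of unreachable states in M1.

1

Starting at q4 and following transitions, the reachable set is {q1, q2, q3, q4, q5, q6}. That leaves q0 unreachable — 1 in total.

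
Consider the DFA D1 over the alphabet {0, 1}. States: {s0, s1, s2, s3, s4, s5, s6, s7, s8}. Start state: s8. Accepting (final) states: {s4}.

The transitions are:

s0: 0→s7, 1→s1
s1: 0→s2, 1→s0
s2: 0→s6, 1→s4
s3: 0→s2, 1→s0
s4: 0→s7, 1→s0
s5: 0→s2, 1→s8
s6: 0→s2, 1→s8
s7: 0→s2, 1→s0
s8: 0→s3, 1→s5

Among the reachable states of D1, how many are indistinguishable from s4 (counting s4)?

1

P0 = {s4} | {s0,s1,s2,s3,s5,s6,s7,s8}.
Refine {s0,s1,s2,s3,s5,s6,s7,s8} on symbol 1: members go to different blocks, giving {s0,s1,s3,s5,s6,s7,s8} and {s2}.
On input 0, block {s0,s1,s3,s5,s6,s7,s8} splits into {s1,s3,s5,s6,s7} and {s0,s8}.
No further refinement is possible. Final partition (4 blocks): {s4} | {s1,s3,s5,s6,s7} | {s2} | {s0,s8}.
The equivalence class containing s4 is {s4}, of size 1.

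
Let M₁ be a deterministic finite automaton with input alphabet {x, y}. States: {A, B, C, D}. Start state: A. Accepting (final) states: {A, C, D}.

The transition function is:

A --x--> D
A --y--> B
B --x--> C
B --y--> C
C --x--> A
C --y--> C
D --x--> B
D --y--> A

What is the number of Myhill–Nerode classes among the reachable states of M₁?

4

Every state is reachable, so we keep all 4.
P0 = {A,C,D} | {B}.
On input x, block {A,C,D} splits into {A,C} and {D}.
Refine {A,C} on symbol x: members go to different blocks, giving {A} and {C}.
The partition is now stable with 4 blocks: {A} | {B} | {D} | {C}.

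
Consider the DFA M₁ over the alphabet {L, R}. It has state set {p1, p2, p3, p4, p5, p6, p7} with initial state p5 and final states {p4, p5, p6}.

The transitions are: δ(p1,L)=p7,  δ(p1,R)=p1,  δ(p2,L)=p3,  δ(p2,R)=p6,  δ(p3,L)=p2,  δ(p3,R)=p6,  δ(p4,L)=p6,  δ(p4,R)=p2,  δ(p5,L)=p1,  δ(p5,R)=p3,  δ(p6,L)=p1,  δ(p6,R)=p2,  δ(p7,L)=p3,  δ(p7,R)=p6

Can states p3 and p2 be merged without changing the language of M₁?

First remove the unreachable states {p4}; 6 states remain.
Start with accepting vs non-accepting: {p5,p6} | {p1,p2,p3,p7}.
Refine {p1,p2,p3,p7} on symbol R: members go to different blocks, giving {p2,p3,p7} and {p1}.
No further refinement is possible. Final partition (3 blocks): {p5,p6} | {p2,p3,p7} | {p1}.
p3 and p2 lie in the same block of the stable partition, so they are equivalent — no string distinguishes them.

Yes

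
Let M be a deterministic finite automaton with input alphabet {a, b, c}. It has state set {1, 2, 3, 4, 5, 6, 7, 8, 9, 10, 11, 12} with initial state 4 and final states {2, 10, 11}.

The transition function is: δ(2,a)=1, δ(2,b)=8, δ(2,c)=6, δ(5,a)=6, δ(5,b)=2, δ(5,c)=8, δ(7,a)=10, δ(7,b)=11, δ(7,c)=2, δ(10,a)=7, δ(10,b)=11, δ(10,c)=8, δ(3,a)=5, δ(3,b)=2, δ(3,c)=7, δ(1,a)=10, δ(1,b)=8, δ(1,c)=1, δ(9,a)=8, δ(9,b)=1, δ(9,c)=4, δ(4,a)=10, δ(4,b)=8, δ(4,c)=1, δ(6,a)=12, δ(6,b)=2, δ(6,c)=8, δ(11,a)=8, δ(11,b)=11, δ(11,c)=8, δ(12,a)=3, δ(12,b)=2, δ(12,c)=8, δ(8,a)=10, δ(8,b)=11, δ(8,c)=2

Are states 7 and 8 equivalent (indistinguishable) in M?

Yes

Reachable states from the start: {1,2,3,4,5,6,7,8,10,11,12}. Unreachable: {9} — drop them.
Initial partition by acceptance: {2,10,11} | {1,3,4,5,6,7,8,12}.
On input b, block {2,10,11} splits into {10,11} and {2}.
Refine {1,3,4,5,6,7,8,12} on symbol a: members go to different blocks, giving {1,4,7,8} and {3,5,6,12}.
Refine {1,4,7,8} on symbol b: members go to different blocks, giving {1,4} and {7,8}.
The partition is now stable with 5 blocks: {10,11} | {1,4} | {2} | {3,5,6,12} | {7,8}.
7 and 8 lie in the same block of the stable partition, so they are equivalent — no string distinguishes them.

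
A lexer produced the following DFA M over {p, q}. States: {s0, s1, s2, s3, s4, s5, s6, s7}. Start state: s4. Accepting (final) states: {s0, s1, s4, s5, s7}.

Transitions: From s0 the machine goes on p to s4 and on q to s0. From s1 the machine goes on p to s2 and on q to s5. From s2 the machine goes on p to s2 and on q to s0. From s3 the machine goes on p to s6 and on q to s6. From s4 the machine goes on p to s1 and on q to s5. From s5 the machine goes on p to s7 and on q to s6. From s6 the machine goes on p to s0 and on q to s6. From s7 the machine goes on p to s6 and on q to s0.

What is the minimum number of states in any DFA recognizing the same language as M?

7

Reachable states from the start: {s0,s1,s2,s4,s5,s6,s7}. Unreachable: {s3} — drop them.
Initial partition by acceptance: {s0,s1,s4,s5,s7} | {s2,s6}.
On input p, block {s0,s1,s4,s5,s7} splits into {s0,s4,s5} and {s1,s7}.
Refine {s0,s4,s5} on symbol p: members go to different blocks, giving {s4,s5} and {s0}.
Refine {s4,s5} on symbol q: members go to different blocks, giving {s4} and {s5}.
On input p, block {s2,s6} splits into {s2} and {s6}.
On input p, block {s1,s7} splits into {s1} and {s7}.
Stable partition: {s4} | {s2} | {s1} | {s0} | {s5} | {s6} | {s7} — 7 equivalence classes.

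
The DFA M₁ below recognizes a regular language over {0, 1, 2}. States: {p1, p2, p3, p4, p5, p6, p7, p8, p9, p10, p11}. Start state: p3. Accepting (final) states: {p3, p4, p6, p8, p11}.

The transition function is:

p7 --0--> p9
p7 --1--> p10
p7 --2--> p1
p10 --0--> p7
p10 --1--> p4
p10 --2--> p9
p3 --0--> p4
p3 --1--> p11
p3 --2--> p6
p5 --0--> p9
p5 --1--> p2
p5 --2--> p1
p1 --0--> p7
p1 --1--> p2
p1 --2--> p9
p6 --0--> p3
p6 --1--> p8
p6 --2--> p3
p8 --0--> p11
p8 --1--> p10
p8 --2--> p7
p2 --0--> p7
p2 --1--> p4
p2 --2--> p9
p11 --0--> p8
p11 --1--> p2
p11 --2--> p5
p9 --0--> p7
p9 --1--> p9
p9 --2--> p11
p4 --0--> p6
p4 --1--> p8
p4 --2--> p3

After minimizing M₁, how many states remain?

6

Every state is reachable, so we keep all 11.
Start with accepting vs non-accepting: {p3,p4,p6,p8,p11} | {p1,p2,p5,p7,p9,p10}.
Refine {p3,p4,p6,p8,p11} on symbol 1: members go to different blocks, giving {p3,p4,p6} and {p8,p11}.
Refine {p1,p2,p5,p7,p9,p10} on symbol 1: members go to different blocks, giving {p1,p5,p7,p9} and {p2,p10}.
On input 1, block {p1,p5,p7,p9} splits into {p1,p5,p7} and {p9}.
Split {p1,p5,p7} by δ(·,0) → {p5,p7} and {p1}.
The partition is now stable with 6 blocks: {p3,p4,p6} | {p5,p7} | {p8,p11} | {p2,p10} | {p9} | {p1}.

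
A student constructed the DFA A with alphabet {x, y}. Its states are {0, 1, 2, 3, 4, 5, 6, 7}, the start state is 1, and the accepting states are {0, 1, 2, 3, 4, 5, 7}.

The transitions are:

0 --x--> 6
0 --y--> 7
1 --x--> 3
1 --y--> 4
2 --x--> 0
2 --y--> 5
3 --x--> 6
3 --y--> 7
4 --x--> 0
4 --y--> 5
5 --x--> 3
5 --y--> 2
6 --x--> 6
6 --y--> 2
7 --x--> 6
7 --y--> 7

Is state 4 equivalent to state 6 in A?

P0 = {0,1,2,3,4,5,7} | {6}.
Refine {0,1,2,3,4,5,7} on symbol x: members go to different blocks, giving {1,2,4,5} and {0,3,7}.
No further refinement is possible. Final partition (3 blocks): {1,2,4,5} | {6} | {0,3,7}.
4 and 6 end up in different blocks, so they are distinguishable. For instance, the string 'ε' is accepted from only 4.

No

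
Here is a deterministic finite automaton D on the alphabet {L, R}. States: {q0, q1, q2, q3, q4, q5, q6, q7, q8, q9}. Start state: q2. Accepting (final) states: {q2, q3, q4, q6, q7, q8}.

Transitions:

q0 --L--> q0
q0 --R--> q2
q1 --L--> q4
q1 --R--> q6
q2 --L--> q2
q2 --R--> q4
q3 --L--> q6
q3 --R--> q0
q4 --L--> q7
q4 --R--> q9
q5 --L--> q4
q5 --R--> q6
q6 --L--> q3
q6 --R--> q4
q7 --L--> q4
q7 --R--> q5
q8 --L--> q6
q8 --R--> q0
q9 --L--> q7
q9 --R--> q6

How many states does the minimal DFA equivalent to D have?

6

Reachable states from the start: {q0,q2,q3,q4,q5,q6,q7,q9}. Unreachable: {q1,q8} — drop them.
Initial partition by acceptance: {q2,q3,q4,q6,q7} | {q0,q5,q9}.
Refine {q2,q3,q4,q6,q7} on symbol R: members go to different blocks, giving {q3,q4,q7} and {q2,q6}.
Refine {q3,q4,q7} on symbol L: members go to different blocks, giving {q4,q7} and {q3}.
Refine {q0,q5,q9} on symbol L: members go to different blocks, giving {q5,q9} and {q0}.
On input L, block {q2,q6} splits into {q2} and {q6}.
No further refinement is possible. Final partition (6 blocks): {q4,q7} | {q5,q9} | {q2} | {q3} | {q0} | {q6}.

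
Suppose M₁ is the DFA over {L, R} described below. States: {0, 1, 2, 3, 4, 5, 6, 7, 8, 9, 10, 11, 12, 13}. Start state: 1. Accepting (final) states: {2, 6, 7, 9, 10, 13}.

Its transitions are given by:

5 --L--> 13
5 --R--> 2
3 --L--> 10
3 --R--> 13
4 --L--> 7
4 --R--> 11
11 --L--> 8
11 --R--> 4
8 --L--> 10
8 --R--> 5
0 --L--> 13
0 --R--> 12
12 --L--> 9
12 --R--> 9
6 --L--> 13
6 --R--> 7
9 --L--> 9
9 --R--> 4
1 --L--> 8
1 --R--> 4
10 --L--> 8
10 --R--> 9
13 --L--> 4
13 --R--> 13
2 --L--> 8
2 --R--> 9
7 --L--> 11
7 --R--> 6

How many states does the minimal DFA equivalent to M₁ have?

9

First remove the unreachable states {0,3,12}; 11 states remain.
Initial partition by acceptance: {2,6,7,9,10,13} | {1,4,5,8,11}.
Refine {2,6,7,9,10,13} on symbol L: members go to different blocks, giving {2,7,10,13} and {6,9}.
Refine {2,7,10,13} on symbol R: members go to different blocks, giving {2,7,10} and {13}.
Refine {1,4,5,8,11} on symbol L: members go to different blocks, giving {1,11} and {4,8} and {5}.
On input L, block {2,7,10} splits into {2,10} and {7}.
Split {6,9} by δ(·,L) → {6} and {9}.
Split {4,8} by δ(·,L) → {4} and {8}.
Stable partition: {2,10} | {1,11} | {6} | {13} | {4} | {5} | {7} | {9} | {8} — 9 equivalence classes.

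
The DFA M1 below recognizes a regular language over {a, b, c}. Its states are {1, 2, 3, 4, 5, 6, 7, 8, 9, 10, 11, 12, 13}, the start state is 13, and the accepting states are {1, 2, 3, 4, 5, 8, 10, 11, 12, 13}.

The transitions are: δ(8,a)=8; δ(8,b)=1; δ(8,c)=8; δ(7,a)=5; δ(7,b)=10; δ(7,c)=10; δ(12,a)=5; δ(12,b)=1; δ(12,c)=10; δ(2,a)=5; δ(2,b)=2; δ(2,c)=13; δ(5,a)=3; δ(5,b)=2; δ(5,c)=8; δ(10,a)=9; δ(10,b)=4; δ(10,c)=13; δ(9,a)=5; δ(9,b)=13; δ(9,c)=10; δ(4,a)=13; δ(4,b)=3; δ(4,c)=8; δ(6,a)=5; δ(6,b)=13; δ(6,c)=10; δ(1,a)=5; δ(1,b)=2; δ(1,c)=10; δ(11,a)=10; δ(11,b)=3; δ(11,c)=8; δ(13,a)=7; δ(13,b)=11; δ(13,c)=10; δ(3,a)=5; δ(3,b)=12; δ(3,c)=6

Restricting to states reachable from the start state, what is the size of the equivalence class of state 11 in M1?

2

Every state is reachable, so we keep all 13.
Initial partition by acceptance: {1,2,3,4,5,8,10,11,12,13} | {6,7,9}.
On input a, block {1,2,3,4,5,8,10,11,12,13} splits into {1,2,3,4,5,8,11,12} and {10,13}.
On input a, block {1,2,3,4,5,8,11,12} splits into {1,2,3,5,8,12} and {4,11}.
On input c, block {1,2,3,5,8,12} splits into {1,2,12} and {5,8} and {3}.
Refine {5,8} on symbol a: members go to different blocks, giving {5} and {8}.
Stable partition: {1,2,12} | {6,7,9} | {10,13} | {4,11} | {5} | {3} | {8} — 7 equivalence classes.
State 11 belongs to the block {4,11}, which has 2 states.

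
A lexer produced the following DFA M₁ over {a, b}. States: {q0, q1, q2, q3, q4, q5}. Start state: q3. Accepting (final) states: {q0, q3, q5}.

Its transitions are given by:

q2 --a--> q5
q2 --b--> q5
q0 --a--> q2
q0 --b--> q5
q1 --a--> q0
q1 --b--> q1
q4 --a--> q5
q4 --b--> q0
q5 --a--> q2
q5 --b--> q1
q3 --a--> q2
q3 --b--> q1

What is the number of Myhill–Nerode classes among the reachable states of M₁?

4

States {q4} cannot be reached from the start state, so discard them.
P0 = {q0,q3,q5} | {q1,q2}.
On input b, block {q0,q3,q5} splits into {q3,q5} and {q0}.
Split {q1,q2} by δ(·,a) → {q1} and {q2}.
No further refinement is possible. Final partition (4 blocks): {q3,q5} | {q1} | {q0} | {q2}.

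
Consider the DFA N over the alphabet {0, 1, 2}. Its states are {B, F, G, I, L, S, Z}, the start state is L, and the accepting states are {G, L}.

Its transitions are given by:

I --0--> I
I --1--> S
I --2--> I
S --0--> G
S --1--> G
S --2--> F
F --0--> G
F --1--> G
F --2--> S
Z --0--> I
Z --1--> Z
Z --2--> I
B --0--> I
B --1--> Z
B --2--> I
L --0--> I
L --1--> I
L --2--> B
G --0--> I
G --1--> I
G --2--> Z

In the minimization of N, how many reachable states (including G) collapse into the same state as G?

2

All states are reachable from the start state.
P0 = {G,L} | {B,F,I,S,Z}.
Split {B,F,I,S,Z} by δ(·,0) → {B,I,Z} and {F,S}.
Split {B,I,Z} by δ(·,1) → {B,Z} and {I}.
No further refinement is possible. Final partition (4 blocks): {G,L} | {B,Z} | {F,S} | {I}.
State G belongs to the block {G,L}, which has 2 states.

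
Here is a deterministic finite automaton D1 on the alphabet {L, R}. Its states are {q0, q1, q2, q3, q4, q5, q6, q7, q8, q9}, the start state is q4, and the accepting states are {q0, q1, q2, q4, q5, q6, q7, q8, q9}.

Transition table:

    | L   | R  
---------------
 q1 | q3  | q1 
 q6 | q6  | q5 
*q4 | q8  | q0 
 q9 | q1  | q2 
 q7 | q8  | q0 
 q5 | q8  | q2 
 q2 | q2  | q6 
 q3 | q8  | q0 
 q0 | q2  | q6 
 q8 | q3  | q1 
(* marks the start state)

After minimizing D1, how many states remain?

5

Reachable states from the start: {q0,q1,q2,q3,q4,q5,q6,q8}. Unreachable: {q7,q9} — drop them.
Start with accepting vs non-accepting: {q0,q1,q2,q4,q5,q6,q8} | {q3}.
On input L, block {q0,q1,q2,q4,q5,q6,q8} splits into {q0,q2,q4,q5,q6} and {q1,q8}.
Refine {q0,q2,q4,q5,q6} on symbol L: members go to different blocks, giving {q0,q2,q6} and {q4,q5}.
Split {q0,q2,q6} by δ(·,R) → {q0,q2} and {q6}.
Stable partition: {q0,q2} | {q3} | {q1,q8} | {q4,q5} | {q6} — 5 equivalence classes.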